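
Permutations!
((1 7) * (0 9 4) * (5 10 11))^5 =((0 9 4)(1 7)(5 10 11))^5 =(0 4 9)(1 7)(5 11 10)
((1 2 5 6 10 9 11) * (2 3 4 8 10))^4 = ((1 3 4 8 10 9 11)(2 5 6))^4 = (1 10 3 9 4 11 8)(2 5 6)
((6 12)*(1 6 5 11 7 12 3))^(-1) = (1 3 6)(5 12 7 11) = ((1 6 3)(5 11 7 12))^(-1)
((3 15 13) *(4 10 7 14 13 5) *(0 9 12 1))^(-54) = ((0 9 12 1)(3 15 5 4 10 7 14 13))^(-54) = (0 12)(1 9)(3 5 10 14)(4 7 13 15)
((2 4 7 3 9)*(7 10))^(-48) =((2 4 10 7 3 9))^(-48) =(10)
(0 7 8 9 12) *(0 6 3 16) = (0 7 8 9 12 6 3 16) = [7, 1, 2, 16, 4, 5, 3, 8, 9, 12, 10, 11, 6, 13, 14, 15, 0]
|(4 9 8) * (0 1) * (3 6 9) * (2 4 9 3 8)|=|(0 1)(2 4 8 9)(3 6)|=4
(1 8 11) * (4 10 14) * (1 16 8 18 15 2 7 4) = (1 18 15 2 7 4 10 14)(8 11 16) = [0, 18, 7, 3, 10, 5, 6, 4, 11, 9, 14, 16, 12, 13, 1, 2, 8, 17, 15]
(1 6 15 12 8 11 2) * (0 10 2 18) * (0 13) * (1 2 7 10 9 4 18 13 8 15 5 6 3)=(0 9 4 18 8 11 13)(1 3)(5 6)(7 10)(12 15)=[9, 3, 2, 1, 18, 6, 5, 10, 11, 4, 7, 13, 15, 0, 14, 12, 16, 17, 8]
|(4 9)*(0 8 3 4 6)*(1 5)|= |(0 8 3 4 9 6)(1 5)|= 6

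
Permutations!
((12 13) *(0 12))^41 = ((0 12 13))^41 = (0 13 12)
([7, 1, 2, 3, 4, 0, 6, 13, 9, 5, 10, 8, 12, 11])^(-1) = (0 5 9 8 11 13 7)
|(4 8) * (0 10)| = 2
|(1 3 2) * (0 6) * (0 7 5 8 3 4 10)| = |(0 6 7 5 8 3 2 1 4 10)| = 10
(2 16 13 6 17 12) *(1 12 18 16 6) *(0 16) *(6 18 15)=(0 16 13 1 12 2 18)(6 17 15)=[16, 12, 18, 3, 4, 5, 17, 7, 8, 9, 10, 11, 2, 1, 14, 6, 13, 15, 0]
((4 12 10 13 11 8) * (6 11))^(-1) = (4 8 11 6 13 10 12)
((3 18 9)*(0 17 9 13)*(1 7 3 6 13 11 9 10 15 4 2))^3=(0 15 1 18 6 17 4 7 11 13 10 2 3 9)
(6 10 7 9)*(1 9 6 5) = [0, 9, 2, 3, 4, 1, 10, 6, 8, 5, 7] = (1 9 5)(6 10 7)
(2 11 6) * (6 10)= [0, 1, 11, 3, 4, 5, 2, 7, 8, 9, 6, 10]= (2 11 10 6)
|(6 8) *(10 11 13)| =6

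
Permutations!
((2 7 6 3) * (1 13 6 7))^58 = (1 3 13 2 6)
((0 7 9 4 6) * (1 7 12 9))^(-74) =((0 12 9 4 6)(1 7))^(-74) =(0 12 9 4 6)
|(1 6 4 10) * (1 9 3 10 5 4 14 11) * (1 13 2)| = 6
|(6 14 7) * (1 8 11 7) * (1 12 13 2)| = 9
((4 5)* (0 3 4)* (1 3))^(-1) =(0 5 4 3 1)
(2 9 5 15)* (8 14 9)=(2 8 14 9 5 15)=[0, 1, 8, 3, 4, 15, 6, 7, 14, 5, 10, 11, 12, 13, 9, 2]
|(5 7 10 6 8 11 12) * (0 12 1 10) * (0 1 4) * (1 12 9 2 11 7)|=|(0 9 2 11 4)(1 10 6 8 7 12 5)|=35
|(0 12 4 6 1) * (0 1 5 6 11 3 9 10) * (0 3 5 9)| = |(0 12 4 11 5 6 9 10 3)| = 9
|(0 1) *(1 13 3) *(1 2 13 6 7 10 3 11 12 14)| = |(0 6 7 10 3 2 13 11 12 14 1)| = 11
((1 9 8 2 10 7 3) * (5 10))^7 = ((1 9 8 2 5 10 7 3))^7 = (1 3 7 10 5 2 8 9)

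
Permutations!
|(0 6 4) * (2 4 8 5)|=|(0 6 8 5 2 4)|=6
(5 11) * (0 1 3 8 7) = (0 1 3 8 7)(5 11) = [1, 3, 2, 8, 4, 11, 6, 0, 7, 9, 10, 5]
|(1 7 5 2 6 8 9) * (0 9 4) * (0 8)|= |(0 9 1 7 5 2 6)(4 8)|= 14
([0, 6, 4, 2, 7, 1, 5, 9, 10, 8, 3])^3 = [0, 1, 9, 7, 8, 5, 6, 10, 2, 3, 4]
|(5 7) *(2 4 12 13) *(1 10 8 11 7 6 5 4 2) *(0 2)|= |(0 2)(1 10 8 11 7 4 12 13)(5 6)|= 8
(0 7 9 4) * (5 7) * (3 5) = (0 3 5 7 9 4) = [3, 1, 2, 5, 0, 7, 6, 9, 8, 4]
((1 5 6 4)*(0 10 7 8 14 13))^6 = (14)(1 6)(4 5)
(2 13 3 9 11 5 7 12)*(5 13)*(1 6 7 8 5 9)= (1 6 7 12 2 9 11 13 3)(5 8)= [0, 6, 9, 1, 4, 8, 7, 12, 5, 11, 10, 13, 2, 3]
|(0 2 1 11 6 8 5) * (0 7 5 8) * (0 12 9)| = |(0 2 1 11 6 12 9)(5 7)| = 14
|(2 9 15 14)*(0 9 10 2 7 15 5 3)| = 12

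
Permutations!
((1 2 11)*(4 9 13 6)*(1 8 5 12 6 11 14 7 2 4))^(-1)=((1 4 9 13 11 8 5 12 6)(2 14 7))^(-1)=(1 6 12 5 8 11 13 9 4)(2 7 14)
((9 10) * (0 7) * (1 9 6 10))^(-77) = (0 7)(1 9)(6 10)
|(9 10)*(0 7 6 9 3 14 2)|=8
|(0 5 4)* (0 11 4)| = 2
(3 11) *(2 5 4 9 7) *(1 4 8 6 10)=(1 4 9 7 2 5 8 6 10)(3 11)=[0, 4, 5, 11, 9, 8, 10, 2, 6, 7, 1, 3]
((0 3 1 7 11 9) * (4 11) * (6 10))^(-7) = (11)(6 10)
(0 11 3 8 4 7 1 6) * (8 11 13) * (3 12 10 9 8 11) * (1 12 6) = (0 13 11 6)(4 7 12 10 9 8) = [13, 1, 2, 3, 7, 5, 0, 12, 4, 8, 9, 6, 10, 11]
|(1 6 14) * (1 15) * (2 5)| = 4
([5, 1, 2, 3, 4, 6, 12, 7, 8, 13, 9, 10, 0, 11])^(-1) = (0 12 6 5)(9 10 11 13)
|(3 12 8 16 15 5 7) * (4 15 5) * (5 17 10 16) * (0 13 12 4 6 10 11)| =14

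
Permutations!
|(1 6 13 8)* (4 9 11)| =|(1 6 13 8)(4 9 11)| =12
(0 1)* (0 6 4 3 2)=(0 1 6 4 3 2)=[1, 6, 0, 2, 3, 5, 4]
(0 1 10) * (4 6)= (0 1 10)(4 6)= [1, 10, 2, 3, 6, 5, 4, 7, 8, 9, 0]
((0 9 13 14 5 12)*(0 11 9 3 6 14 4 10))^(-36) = (0 13 12 6 10 9 5 3 4 11 14)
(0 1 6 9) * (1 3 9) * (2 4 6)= (0 3 9)(1 2 4 6)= [3, 2, 4, 9, 6, 5, 1, 7, 8, 0]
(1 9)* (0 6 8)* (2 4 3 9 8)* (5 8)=[6, 5, 4, 9, 3, 8, 2, 7, 0, 1]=(0 6 2 4 3 9 1 5 8)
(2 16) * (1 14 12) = (1 14 12)(2 16) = [0, 14, 16, 3, 4, 5, 6, 7, 8, 9, 10, 11, 1, 13, 12, 15, 2]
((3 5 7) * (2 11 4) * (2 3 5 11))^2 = (3 4 11)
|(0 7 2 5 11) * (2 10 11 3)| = 12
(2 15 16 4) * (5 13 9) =(2 15 16 4)(5 13 9) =[0, 1, 15, 3, 2, 13, 6, 7, 8, 5, 10, 11, 12, 9, 14, 16, 4]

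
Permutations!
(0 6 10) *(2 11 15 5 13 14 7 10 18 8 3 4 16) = [6, 1, 11, 4, 16, 13, 18, 10, 3, 9, 0, 15, 12, 14, 7, 5, 2, 17, 8] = (0 6 18 8 3 4 16 2 11 15 5 13 14 7 10)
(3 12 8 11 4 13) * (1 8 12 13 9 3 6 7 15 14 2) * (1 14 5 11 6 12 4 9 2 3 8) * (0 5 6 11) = [5, 1, 14, 13, 2, 0, 7, 15, 11, 8, 10, 9, 4, 12, 3, 6] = (0 5)(2 14 3 13 12 4)(6 7 15)(8 11 9)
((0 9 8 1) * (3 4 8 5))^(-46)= (0 3 1 5 8 9 4)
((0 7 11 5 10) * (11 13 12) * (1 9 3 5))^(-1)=((0 7 13 12 11 1 9 3 5 10))^(-1)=(0 10 5 3 9 1 11 12 13 7)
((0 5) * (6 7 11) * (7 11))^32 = (11)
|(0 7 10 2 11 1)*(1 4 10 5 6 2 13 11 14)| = 28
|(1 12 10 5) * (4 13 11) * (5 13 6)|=8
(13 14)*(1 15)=(1 15)(13 14)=[0, 15, 2, 3, 4, 5, 6, 7, 8, 9, 10, 11, 12, 14, 13, 1]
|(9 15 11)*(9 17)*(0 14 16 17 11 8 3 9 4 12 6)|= |(0 14 16 17 4 12 6)(3 9 15 8)|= 28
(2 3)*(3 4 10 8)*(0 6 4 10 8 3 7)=(0 6 4 8 7)(2 10 3)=[6, 1, 10, 2, 8, 5, 4, 0, 7, 9, 3]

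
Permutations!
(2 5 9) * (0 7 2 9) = [7, 1, 5, 3, 4, 0, 6, 2, 8, 9] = (9)(0 7 2 5)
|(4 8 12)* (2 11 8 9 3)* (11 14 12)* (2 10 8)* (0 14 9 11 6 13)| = 12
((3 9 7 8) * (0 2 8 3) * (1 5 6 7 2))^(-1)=(0 8 2 9 3 7 6 5 1)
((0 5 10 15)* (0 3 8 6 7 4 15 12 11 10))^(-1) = ((0 5)(3 8 6 7 4 15)(10 12 11))^(-1) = (0 5)(3 15 4 7 6 8)(10 11 12)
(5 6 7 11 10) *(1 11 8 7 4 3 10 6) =[0, 11, 2, 10, 3, 1, 4, 8, 7, 9, 5, 6] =(1 11 6 4 3 10 5)(7 8)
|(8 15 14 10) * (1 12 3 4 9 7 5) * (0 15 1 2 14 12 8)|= |(0 15 12 3 4 9 7 5 2 14 10)(1 8)|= 22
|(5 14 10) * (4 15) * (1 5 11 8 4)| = 8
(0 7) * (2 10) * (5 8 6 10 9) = (0 7)(2 9 5 8 6 10) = [7, 1, 9, 3, 4, 8, 10, 0, 6, 5, 2]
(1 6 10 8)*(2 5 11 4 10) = (1 6 2 5 11 4 10 8) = [0, 6, 5, 3, 10, 11, 2, 7, 1, 9, 8, 4]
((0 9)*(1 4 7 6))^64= (9)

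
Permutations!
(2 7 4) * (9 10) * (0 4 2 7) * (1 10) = (0 4 7 2)(1 10 9) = [4, 10, 0, 3, 7, 5, 6, 2, 8, 1, 9]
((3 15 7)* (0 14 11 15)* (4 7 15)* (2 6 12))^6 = (15)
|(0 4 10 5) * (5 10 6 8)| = 5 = |(10)(0 4 6 8 5)|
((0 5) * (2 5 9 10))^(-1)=((0 9 10 2 5))^(-1)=(0 5 2 10 9)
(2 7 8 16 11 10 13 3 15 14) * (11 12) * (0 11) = [11, 1, 7, 15, 4, 5, 6, 8, 16, 9, 13, 10, 0, 3, 2, 14, 12] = (0 11 10 13 3 15 14 2 7 8 16 12)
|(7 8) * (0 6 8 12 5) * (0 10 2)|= 8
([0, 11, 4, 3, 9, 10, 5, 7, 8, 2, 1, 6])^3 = [0, 5, 2, 3, 4, 11, 1, 7, 8, 9, 6, 10]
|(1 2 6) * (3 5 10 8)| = 12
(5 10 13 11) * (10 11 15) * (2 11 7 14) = [0, 1, 11, 3, 4, 7, 6, 14, 8, 9, 13, 5, 12, 15, 2, 10] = (2 11 5 7 14)(10 13 15)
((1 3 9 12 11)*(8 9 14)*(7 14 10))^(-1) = ((1 3 10 7 14 8 9 12 11))^(-1) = (1 11 12 9 8 14 7 10 3)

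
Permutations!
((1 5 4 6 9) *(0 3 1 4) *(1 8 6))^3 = (0 6 1 3 9 5 8 4)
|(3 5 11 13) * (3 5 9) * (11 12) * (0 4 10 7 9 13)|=|(0 4 10 7 9 3 13 5 12 11)|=10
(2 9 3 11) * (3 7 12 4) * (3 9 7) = (2 7 12 4 9 3 11) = [0, 1, 7, 11, 9, 5, 6, 12, 8, 3, 10, 2, 4]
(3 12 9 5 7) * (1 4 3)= (1 4 3 12 9 5 7)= [0, 4, 2, 12, 3, 7, 6, 1, 8, 5, 10, 11, 9]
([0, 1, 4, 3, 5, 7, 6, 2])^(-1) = (2 7 5 4)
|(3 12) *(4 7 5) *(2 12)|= 3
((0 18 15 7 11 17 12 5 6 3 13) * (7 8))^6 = (0 17)(3 7)(5 15)(6 8)(11 13)(12 18)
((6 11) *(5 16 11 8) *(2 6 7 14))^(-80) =((2 6 8 5 16 11 7 14))^(-80) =(16)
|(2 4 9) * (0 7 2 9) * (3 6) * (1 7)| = 10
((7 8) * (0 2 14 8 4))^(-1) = ((0 2 14 8 7 4))^(-1) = (0 4 7 8 14 2)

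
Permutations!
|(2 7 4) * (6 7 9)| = |(2 9 6 7 4)| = 5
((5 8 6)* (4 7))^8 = (5 6 8)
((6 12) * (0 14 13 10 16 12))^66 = ((0 14 13 10 16 12 6))^66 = (0 10 6 13 12 14 16)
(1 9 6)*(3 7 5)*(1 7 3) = (1 9 6 7 5) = [0, 9, 2, 3, 4, 1, 7, 5, 8, 6]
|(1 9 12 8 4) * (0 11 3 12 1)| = |(0 11 3 12 8 4)(1 9)| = 6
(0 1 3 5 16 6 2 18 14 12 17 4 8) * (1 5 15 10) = (0 5 16 6 2 18 14 12 17 4 8)(1 3 15 10) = [5, 3, 18, 15, 8, 16, 2, 7, 0, 9, 1, 11, 17, 13, 12, 10, 6, 4, 14]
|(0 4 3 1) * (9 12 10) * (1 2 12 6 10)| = |(0 4 3 2 12 1)(6 10 9)| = 6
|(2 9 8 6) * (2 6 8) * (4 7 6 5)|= 4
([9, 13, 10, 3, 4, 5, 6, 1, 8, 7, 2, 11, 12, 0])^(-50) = [0, 1, 2, 3, 4, 5, 6, 7, 8, 9, 10, 11, 12, 13]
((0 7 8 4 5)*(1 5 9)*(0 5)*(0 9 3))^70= (9)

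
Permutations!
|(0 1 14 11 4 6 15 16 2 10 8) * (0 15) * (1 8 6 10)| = |(0 8 15 16 2 1 14 11 4 10 6)| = 11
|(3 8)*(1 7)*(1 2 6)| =4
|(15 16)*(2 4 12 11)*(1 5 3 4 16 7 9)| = 11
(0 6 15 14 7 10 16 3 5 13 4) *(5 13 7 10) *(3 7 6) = (0 3 13 4)(5 6 15 14 10 16 7) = [3, 1, 2, 13, 0, 6, 15, 5, 8, 9, 16, 11, 12, 4, 10, 14, 7]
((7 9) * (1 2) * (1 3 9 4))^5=((1 2 3 9 7 4))^5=(1 4 7 9 3 2)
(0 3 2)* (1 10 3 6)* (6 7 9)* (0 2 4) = [7, 10, 2, 4, 0, 5, 1, 9, 8, 6, 3] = (0 7 9 6 1 10 3 4)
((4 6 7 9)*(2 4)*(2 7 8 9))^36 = (9) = ((2 4 6 8 9 7))^36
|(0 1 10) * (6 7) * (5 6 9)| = 12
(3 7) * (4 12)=(3 7)(4 12)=[0, 1, 2, 7, 12, 5, 6, 3, 8, 9, 10, 11, 4]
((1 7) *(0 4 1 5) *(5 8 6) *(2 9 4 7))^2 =(0 8 5 7 6)(1 9)(2 4)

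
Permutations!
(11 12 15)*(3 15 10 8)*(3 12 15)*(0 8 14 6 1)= (0 8 12 10 14 6 1)(11 15)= [8, 0, 2, 3, 4, 5, 1, 7, 12, 9, 14, 15, 10, 13, 6, 11]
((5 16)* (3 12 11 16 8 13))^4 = ((3 12 11 16 5 8 13))^4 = (3 5 12 8 11 13 16)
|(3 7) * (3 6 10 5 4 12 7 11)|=6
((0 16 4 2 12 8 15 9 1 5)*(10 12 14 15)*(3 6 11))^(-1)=(0 5 1 9 15 14 2 4 16)(3 11 6)(8 12 10)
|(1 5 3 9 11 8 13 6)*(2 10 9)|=|(1 5 3 2 10 9 11 8 13 6)|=10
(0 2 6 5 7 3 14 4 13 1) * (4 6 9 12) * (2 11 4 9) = (0 11 4 13 1)(3 14 6 5 7)(9 12) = [11, 0, 2, 14, 13, 7, 5, 3, 8, 12, 10, 4, 9, 1, 6]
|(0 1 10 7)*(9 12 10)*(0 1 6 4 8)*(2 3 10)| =|(0 6 4 8)(1 9 12 2 3 10 7)| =28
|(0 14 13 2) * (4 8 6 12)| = 4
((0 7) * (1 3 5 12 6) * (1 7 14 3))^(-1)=(0 7 6 12 5 3 14)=((0 14 3 5 12 6 7))^(-1)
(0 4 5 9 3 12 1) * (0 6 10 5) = (0 4)(1 6 10 5 9 3 12) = [4, 6, 2, 12, 0, 9, 10, 7, 8, 3, 5, 11, 1]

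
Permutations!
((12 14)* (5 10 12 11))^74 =((5 10 12 14 11))^74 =(5 11 14 12 10)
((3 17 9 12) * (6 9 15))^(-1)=((3 17 15 6 9 12))^(-1)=(3 12 9 6 15 17)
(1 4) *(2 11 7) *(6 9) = (1 4)(2 11 7)(6 9) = [0, 4, 11, 3, 1, 5, 9, 2, 8, 6, 10, 7]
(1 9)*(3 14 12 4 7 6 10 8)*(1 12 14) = (14)(1 9 12 4 7 6 10 8 3) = [0, 9, 2, 1, 7, 5, 10, 6, 3, 12, 8, 11, 4, 13, 14]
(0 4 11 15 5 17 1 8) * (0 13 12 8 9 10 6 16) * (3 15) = [4, 9, 2, 15, 11, 17, 16, 7, 13, 10, 6, 3, 8, 12, 14, 5, 0, 1] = (0 4 11 3 15 5 17 1 9 10 6 16)(8 13 12)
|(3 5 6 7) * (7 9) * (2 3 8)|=7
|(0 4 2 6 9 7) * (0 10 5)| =8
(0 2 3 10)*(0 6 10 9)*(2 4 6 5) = (0 4 6 10 5 2 3 9) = [4, 1, 3, 9, 6, 2, 10, 7, 8, 0, 5]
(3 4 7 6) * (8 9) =(3 4 7 6)(8 9) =[0, 1, 2, 4, 7, 5, 3, 6, 9, 8]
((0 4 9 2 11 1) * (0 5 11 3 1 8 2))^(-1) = (0 9 4)(1 3 2 8 11 5) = ((0 4 9)(1 5 11 8 2 3))^(-1)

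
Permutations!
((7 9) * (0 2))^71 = (0 2)(7 9)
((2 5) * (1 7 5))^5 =((1 7 5 2))^5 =(1 7 5 2)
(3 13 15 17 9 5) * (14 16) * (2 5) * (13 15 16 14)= (2 5 3 15 17 9)(13 16)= [0, 1, 5, 15, 4, 3, 6, 7, 8, 2, 10, 11, 12, 16, 14, 17, 13, 9]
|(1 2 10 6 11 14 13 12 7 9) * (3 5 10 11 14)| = 12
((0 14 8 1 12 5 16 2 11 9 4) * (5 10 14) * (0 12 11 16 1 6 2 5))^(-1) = (1 5 16 2 6 8 14 10 12 4 9 11)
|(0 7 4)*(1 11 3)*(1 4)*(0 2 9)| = 8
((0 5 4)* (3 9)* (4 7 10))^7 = (0 7 4 5 10)(3 9)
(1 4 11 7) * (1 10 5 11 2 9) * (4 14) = (1 14 4 2 9)(5 11 7 10) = [0, 14, 9, 3, 2, 11, 6, 10, 8, 1, 5, 7, 12, 13, 4]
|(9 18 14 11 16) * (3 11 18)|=4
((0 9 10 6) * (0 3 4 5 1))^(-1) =(0 1 5 4 3 6 10 9)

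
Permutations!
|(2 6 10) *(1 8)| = |(1 8)(2 6 10)| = 6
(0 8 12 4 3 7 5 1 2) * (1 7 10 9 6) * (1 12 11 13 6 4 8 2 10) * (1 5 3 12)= [2, 10, 0, 5, 12, 7, 1, 3, 11, 4, 9, 13, 8, 6]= (0 2)(1 10 9 4 12 8 11 13 6)(3 5 7)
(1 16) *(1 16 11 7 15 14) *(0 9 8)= (16)(0 9 8)(1 11 7 15 14)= [9, 11, 2, 3, 4, 5, 6, 15, 0, 8, 10, 7, 12, 13, 1, 14, 16]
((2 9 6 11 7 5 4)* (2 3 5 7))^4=(11)(3 5 4)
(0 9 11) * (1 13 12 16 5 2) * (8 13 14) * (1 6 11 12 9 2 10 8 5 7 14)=(0 2 6 11)(5 10 8 13 9 12 16 7 14)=[2, 1, 6, 3, 4, 10, 11, 14, 13, 12, 8, 0, 16, 9, 5, 15, 7]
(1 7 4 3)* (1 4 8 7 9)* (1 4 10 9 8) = [0, 8, 2, 10, 3, 5, 6, 1, 7, 4, 9] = (1 8 7)(3 10 9 4)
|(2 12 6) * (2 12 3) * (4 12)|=|(2 3)(4 12 6)|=6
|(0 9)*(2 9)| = 3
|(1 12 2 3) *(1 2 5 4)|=|(1 12 5 4)(2 3)|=4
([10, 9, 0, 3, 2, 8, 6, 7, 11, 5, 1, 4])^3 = (0 9 11)(1 8 2)(4 10 5)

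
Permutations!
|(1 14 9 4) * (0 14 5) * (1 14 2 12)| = |(0 2 12 1 5)(4 14 9)| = 15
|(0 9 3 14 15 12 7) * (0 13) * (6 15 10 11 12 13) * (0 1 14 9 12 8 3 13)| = 40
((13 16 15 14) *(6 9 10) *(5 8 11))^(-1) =((5 8 11)(6 9 10)(13 16 15 14))^(-1) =(5 11 8)(6 10 9)(13 14 15 16)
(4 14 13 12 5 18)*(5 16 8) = (4 14 13 12 16 8 5 18) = [0, 1, 2, 3, 14, 18, 6, 7, 5, 9, 10, 11, 16, 12, 13, 15, 8, 17, 4]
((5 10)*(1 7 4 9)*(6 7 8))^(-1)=((1 8 6 7 4 9)(5 10))^(-1)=(1 9 4 7 6 8)(5 10)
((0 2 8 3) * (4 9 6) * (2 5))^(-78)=((0 5 2 8 3)(4 9 6))^(-78)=(9)(0 2 3 5 8)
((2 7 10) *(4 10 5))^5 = (10)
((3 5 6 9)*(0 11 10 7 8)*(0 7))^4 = ((0 11 10)(3 5 6 9)(7 8))^4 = (0 11 10)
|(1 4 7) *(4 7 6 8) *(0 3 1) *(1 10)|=15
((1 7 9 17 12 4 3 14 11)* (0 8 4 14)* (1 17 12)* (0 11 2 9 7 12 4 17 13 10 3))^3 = (0 1 2)(3 10 13 11)(4 17 14)(8 12 9)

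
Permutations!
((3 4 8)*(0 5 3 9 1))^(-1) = (0 1 9 8 4 3 5)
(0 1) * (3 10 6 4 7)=(0 1)(3 10 6 4 7)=[1, 0, 2, 10, 7, 5, 4, 3, 8, 9, 6]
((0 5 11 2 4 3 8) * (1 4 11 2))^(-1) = ((0 5 2 11 1 4 3 8))^(-1) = (0 8 3 4 1 11 2 5)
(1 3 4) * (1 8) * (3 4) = (1 4 8) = [0, 4, 2, 3, 8, 5, 6, 7, 1]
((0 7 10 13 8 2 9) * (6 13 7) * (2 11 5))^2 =(0 13 11 2)(5 9 6 8)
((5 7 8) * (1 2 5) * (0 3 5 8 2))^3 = ((0 3 5 7 2 8 1))^3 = (0 7 1 5 8 3 2)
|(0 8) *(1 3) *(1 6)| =6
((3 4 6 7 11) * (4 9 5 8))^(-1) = ((3 9 5 8 4 6 7 11))^(-1) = (3 11 7 6 4 8 5 9)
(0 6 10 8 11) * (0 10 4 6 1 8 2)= [1, 8, 0, 3, 6, 5, 4, 7, 11, 9, 2, 10]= (0 1 8 11 10 2)(4 6)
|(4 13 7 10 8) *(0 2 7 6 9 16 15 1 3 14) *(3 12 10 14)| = |(0 2 7 14)(1 12 10 8 4 13 6 9 16 15)| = 20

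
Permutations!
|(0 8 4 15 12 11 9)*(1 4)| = 8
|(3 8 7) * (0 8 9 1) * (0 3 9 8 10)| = 10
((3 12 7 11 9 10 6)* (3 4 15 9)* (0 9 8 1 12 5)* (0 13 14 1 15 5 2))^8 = ((0 9 10 6 4 5 13 14 1 12 7 11 3 2)(8 15))^8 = (15)(0 1 10 7 4 3 13)(2 14 9 12 6 11 5)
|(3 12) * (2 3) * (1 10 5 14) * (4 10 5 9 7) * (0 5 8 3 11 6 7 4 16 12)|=|(0 5 14 1 8 3)(2 11 6 7 16 12)(4 10 9)|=6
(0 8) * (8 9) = (0 9 8) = [9, 1, 2, 3, 4, 5, 6, 7, 0, 8]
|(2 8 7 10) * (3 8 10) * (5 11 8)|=10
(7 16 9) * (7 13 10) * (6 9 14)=(6 9 13 10 7 16 14)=[0, 1, 2, 3, 4, 5, 9, 16, 8, 13, 7, 11, 12, 10, 6, 15, 14]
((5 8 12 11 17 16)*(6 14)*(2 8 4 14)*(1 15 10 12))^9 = (1 14 17 15 6 16 10 2 5 12 8 4 11)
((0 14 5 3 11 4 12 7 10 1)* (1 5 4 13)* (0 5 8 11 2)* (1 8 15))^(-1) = ((0 14 4 12 7 10 15 1 5 3 2)(8 11 13))^(-1) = (0 2 3 5 1 15 10 7 12 4 14)(8 13 11)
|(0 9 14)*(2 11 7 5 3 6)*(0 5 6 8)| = 12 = |(0 9 14 5 3 8)(2 11 7 6)|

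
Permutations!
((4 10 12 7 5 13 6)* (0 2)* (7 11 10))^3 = (0 2)(4 13 7 6 5) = ((0 2)(4 7 5 13 6)(10 12 11))^3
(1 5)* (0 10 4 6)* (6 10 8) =(0 8 6)(1 5)(4 10) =[8, 5, 2, 3, 10, 1, 0, 7, 6, 9, 4]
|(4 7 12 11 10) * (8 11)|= |(4 7 12 8 11 10)|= 6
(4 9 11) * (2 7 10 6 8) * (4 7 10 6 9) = (2 10 9 11 7 6 8) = [0, 1, 10, 3, 4, 5, 8, 6, 2, 11, 9, 7]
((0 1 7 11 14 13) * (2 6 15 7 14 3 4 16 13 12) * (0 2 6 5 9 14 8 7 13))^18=((0 1 8 7 11 3 4 16)(2 5 9 14 12 6 15 13))^18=(0 8 11 4)(1 7 3 16)(2 9 12 15)(5 14 6 13)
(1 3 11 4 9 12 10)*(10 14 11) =(1 3 10)(4 9 12 14 11) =[0, 3, 2, 10, 9, 5, 6, 7, 8, 12, 1, 4, 14, 13, 11]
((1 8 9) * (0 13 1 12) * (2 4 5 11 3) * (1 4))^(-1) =(0 12 9 8 1 2 3 11 5 4 13)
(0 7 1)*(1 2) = [7, 0, 1, 3, 4, 5, 6, 2] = (0 7 2 1)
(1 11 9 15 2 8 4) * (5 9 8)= [0, 11, 5, 3, 1, 9, 6, 7, 4, 15, 10, 8, 12, 13, 14, 2]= (1 11 8 4)(2 5 9 15)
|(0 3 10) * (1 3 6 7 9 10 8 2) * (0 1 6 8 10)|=6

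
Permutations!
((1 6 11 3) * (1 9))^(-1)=((1 6 11 3 9))^(-1)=(1 9 3 11 6)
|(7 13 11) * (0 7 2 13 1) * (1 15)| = 12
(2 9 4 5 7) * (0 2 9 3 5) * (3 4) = [2, 1, 4, 5, 0, 7, 6, 9, 8, 3] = (0 2 4)(3 5 7 9)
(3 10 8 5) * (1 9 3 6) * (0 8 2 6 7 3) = (0 8 5 7 3 10 2 6 1 9) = [8, 9, 6, 10, 4, 7, 1, 3, 5, 0, 2]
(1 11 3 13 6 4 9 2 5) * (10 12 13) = [0, 11, 5, 10, 9, 1, 4, 7, 8, 2, 12, 3, 13, 6] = (1 11 3 10 12 13 6 4 9 2 5)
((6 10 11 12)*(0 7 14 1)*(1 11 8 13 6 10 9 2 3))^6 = (0 8 1 10 3 12 2 11 9 14 6 7 13) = ((0 7 14 11 12 10 8 13 6 9 2 3 1))^6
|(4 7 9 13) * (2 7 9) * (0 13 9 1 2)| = |(0 13 4 1 2 7)| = 6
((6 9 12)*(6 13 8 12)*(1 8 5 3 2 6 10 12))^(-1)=(1 8)(2 3 5 13 12 10 9 6)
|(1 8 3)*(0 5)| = 6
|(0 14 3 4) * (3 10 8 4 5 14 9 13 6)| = 10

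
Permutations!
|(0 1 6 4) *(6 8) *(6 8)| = 4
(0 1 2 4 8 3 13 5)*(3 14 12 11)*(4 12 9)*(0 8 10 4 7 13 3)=(0 1 2 12 11)(4 10)(5 8 14 9 7 13)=[1, 2, 12, 3, 10, 8, 6, 13, 14, 7, 4, 0, 11, 5, 9]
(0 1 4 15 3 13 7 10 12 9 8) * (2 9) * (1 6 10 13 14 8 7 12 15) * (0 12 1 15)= (0 6 10)(1 4 15 3 14 8 12 2 9 7 13)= [6, 4, 9, 14, 15, 5, 10, 13, 12, 7, 0, 11, 2, 1, 8, 3]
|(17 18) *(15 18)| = |(15 18 17)| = 3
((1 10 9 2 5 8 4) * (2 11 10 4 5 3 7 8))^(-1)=(1 4)(2 5 8 7 3)(9 10 11)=((1 4)(2 3 7 8 5)(9 11 10))^(-1)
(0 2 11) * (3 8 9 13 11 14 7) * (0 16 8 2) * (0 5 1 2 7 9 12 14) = [5, 2, 0, 7, 4, 1, 6, 3, 12, 13, 10, 16, 14, 11, 9, 15, 8] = (0 5 1 2)(3 7)(8 12 14 9 13 11 16)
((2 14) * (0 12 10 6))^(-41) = ((0 12 10 6)(2 14))^(-41) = (0 6 10 12)(2 14)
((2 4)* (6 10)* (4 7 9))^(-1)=(2 4 9 7)(6 10)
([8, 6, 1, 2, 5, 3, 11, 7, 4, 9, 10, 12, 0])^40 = (12)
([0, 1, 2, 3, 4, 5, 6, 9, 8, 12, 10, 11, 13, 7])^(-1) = (7 13 12 9)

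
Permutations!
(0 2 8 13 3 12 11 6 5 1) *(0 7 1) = (0 2 8 13 3 12 11 6 5)(1 7) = [2, 7, 8, 12, 4, 0, 5, 1, 13, 9, 10, 6, 11, 3]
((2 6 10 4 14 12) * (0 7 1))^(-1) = ((0 7 1)(2 6 10 4 14 12))^(-1) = (0 1 7)(2 12 14 4 10 6)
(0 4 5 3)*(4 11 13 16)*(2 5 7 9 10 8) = (0 11 13 16 4 7 9 10 8 2 5 3) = [11, 1, 5, 0, 7, 3, 6, 9, 2, 10, 8, 13, 12, 16, 14, 15, 4]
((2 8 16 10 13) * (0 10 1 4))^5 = (0 16 13 4 8 10 1 2)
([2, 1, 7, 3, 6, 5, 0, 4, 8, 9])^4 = (9)(0 6 4 7 2)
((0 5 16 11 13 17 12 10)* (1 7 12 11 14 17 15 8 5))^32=(17)(0 7 10 1 12)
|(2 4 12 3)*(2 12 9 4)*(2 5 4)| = 4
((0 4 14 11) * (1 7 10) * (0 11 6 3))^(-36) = (0 3 6 14 4)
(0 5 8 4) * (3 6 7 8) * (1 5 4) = (0 4)(1 5 3 6 7 8) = [4, 5, 2, 6, 0, 3, 7, 8, 1]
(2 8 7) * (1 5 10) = [0, 5, 8, 3, 4, 10, 6, 2, 7, 9, 1] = (1 5 10)(2 8 7)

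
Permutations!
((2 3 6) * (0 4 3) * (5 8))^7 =((0 4 3 6 2)(5 8))^7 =(0 3 2 4 6)(5 8)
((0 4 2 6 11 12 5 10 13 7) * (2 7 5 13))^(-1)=(0 7 4)(2 10 5 13 12 11 6)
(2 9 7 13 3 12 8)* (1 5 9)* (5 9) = [0, 9, 1, 12, 4, 5, 6, 13, 2, 7, 10, 11, 8, 3] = (1 9 7 13 3 12 8 2)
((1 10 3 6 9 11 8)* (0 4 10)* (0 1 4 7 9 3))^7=(11)(3 6)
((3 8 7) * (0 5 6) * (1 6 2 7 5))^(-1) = ((0 1 6)(2 7 3 8 5))^(-1) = (0 6 1)(2 5 8 3 7)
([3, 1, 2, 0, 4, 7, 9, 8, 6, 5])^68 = (5 6 7 9 8)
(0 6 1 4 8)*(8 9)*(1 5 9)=[6, 4, 2, 3, 1, 9, 5, 7, 0, 8]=(0 6 5 9 8)(1 4)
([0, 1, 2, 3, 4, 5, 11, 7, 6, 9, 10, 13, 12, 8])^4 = (13)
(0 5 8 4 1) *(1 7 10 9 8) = (0 5 1)(4 7 10 9 8) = [5, 0, 2, 3, 7, 1, 6, 10, 4, 8, 9]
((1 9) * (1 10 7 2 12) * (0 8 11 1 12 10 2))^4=(12)(0 9)(1 7)(2 8)(10 11)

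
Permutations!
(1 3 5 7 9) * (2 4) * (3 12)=(1 12 3 5 7 9)(2 4)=[0, 12, 4, 5, 2, 7, 6, 9, 8, 1, 10, 11, 3]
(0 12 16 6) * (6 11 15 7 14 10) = (0 12 16 11 15 7 14 10 6) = [12, 1, 2, 3, 4, 5, 0, 14, 8, 9, 6, 15, 16, 13, 10, 7, 11]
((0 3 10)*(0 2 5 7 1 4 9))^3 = ((0 3 10 2 5 7 1 4 9))^3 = (0 2 1)(3 5 4)(7 9 10)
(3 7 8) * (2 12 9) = (2 12 9)(3 7 8) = [0, 1, 12, 7, 4, 5, 6, 8, 3, 2, 10, 11, 9]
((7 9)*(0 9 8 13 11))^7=((0 9 7 8 13 11))^7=(0 9 7 8 13 11)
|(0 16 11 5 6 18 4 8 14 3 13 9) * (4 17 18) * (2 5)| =|(0 16 11 2 5 6 4 8 14 3 13 9)(17 18)| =12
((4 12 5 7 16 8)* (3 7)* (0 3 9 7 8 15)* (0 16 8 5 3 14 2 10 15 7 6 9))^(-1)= (0 5 3 12 4 8 7 16 15 10 2 14)(6 9)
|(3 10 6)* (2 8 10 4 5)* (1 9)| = |(1 9)(2 8 10 6 3 4 5)| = 14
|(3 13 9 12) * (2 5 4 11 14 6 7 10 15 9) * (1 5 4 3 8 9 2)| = |(1 5 3 13)(2 4 11 14 6 7 10 15)(8 9 12)| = 24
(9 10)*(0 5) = (0 5)(9 10) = [5, 1, 2, 3, 4, 0, 6, 7, 8, 10, 9]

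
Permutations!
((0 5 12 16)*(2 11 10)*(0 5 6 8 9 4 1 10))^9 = (16)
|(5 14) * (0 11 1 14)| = |(0 11 1 14 5)| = 5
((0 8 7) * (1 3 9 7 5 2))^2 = ((0 8 5 2 1 3 9 7))^2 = (0 5 1 9)(2 3 7 8)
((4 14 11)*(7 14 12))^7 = ((4 12 7 14 11))^7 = (4 7 11 12 14)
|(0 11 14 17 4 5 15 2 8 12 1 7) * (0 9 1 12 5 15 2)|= |(0 11 14 17 4 15)(1 7 9)(2 8 5)|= 6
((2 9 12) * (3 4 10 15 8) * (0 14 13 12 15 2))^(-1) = (0 12 13 14)(2 10 4 3 8 15 9)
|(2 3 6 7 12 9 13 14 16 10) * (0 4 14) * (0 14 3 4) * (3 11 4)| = 10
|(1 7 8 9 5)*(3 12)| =|(1 7 8 9 5)(3 12)| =10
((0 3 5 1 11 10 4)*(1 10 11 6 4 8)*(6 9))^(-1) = ((11)(0 3 5 10 8 1 9 6 4))^(-1) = (11)(0 4 6 9 1 8 10 5 3)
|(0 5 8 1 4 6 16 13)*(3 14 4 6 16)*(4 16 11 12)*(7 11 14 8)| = |(0 5 7 11 12 4 14 16 13)(1 6 3 8)| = 36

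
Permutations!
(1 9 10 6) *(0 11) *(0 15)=(0 11 15)(1 9 10 6)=[11, 9, 2, 3, 4, 5, 1, 7, 8, 10, 6, 15, 12, 13, 14, 0]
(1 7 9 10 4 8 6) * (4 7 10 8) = [0, 10, 2, 3, 4, 5, 1, 9, 6, 8, 7] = (1 10 7 9 8 6)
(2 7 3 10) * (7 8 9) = [0, 1, 8, 10, 4, 5, 6, 3, 9, 7, 2] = (2 8 9 7 3 10)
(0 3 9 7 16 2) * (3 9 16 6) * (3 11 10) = (0 9 7 6 11 10 3 16 2) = [9, 1, 0, 16, 4, 5, 11, 6, 8, 7, 3, 10, 12, 13, 14, 15, 2]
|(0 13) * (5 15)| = 2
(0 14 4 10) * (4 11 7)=(0 14 11 7 4 10)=[14, 1, 2, 3, 10, 5, 6, 4, 8, 9, 0, 7, 12, 13, 11]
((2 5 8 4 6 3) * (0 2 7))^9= (0 2 5 8 4 6 3 7)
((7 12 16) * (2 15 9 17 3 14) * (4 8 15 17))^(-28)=((2 17 3 14)(4 8 15 9)(7 12 16))^(-28)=(17)(7 16 12)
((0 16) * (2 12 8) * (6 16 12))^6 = ((0 12 8 2 6 16))^6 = (16)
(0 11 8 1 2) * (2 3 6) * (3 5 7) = (0 11 8 1 5 7 3 6 2) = [11, 5, 0, 6, 4, 7, 2, 3, 1, 9, 10, 8]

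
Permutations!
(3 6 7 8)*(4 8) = (3 6 7 4 8) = [0, 1, 2, 6, 8, 5, 7, 4, 3]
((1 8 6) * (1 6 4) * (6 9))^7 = (1 8 4)(6 9)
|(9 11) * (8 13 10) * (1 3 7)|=6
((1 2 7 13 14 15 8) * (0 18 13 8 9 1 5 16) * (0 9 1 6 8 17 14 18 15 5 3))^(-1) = (0 3 8 6 9 16 5 14 17 7 2 1 15)(13 18)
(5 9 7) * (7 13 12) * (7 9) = (5 7)(9 13 12) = [0, 1, 2, 3, 4, 7, 6, 5, 8, 13, 10, 11, 9, 12]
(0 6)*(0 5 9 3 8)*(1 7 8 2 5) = [6, 7, 5, 2, 4, 9, 1, 8, 0, 3] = (0 6 1 7 8)(2 5 9 3)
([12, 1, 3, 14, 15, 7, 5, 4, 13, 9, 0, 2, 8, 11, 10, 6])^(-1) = (0 10 14 3 2 11 13 8 12)(4 7 5 6 15)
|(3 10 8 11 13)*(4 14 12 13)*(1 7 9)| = |(1 7 9)(3 10 8 11 4 14 12 13)| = 24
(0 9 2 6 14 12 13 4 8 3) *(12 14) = (14)(0 9 2 6 12 13 4 8 3) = [9, 1, 6, 0, 8, 5, 12, 7, 3, 2, 10, 11, 13, 4, 14]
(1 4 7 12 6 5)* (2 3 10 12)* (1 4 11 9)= (1 11 9)(2 3 10 12 6 5 4 7)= [0, 11, 3, 10, 7, 4, 5, 2, 8, 1, 12, 9, 6]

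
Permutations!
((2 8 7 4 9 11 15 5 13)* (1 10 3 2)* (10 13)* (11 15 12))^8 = (2 3 10 5 15 9 4 7 8)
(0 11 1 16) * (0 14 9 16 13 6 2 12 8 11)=(1 13 6 2 12 8 11)(9 16 14)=[0, 13, 12, 3, 4, 5, 2, 7, 11, 16, 10, 1, 8, 6, 9, 15, 14]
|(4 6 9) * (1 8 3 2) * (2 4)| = 7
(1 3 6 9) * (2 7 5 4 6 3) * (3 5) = (1 2 7 3 5 4 6 9) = [0, 2, 7, 5, 6, 4, 9, 3, 8, 1]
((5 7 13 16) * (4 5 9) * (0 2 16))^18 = ((0 2 16 9 4 5 7 13))^18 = (0 16 4 7)(2 9 5 13)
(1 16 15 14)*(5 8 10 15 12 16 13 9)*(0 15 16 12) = [15, 13, 2, 3, 4, 8, 6, 7, 10, 5, 16, 11, 12, 9, 1, 14, 0] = (0 15 14 1 13 9 5 8 10 16)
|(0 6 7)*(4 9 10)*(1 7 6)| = 3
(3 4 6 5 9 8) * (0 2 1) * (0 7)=[2, 7, 1, 4, 6, 9, 5, 0, 3, 8]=(0 2 1 7)(3 4 6 5 9 8)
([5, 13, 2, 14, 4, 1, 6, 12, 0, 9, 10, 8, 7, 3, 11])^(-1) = [8, 5, 2, 13, 4, 0, 6, 12, 11, 9, 10, 14, 7, 1, 3]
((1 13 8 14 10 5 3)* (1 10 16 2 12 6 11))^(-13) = ((1 13 8 14 16 2 12 6 11)(3 10 5))^(-13) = (1 2 13 12 8 6 14 11 16)(3 5 10)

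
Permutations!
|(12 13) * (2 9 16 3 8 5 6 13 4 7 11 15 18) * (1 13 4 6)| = 15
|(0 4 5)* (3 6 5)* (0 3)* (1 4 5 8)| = 7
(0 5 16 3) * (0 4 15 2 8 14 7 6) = [5, 1, 8, 4, 15, 16, 0, 6, 14, 9, 10, 11, 12, 13, 7, 2, 3] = (0 5 16 3 4 15 2 8 14 7 6)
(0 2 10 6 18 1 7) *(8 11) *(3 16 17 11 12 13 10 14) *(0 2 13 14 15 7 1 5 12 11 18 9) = (0 13 10 6 9)(2 15 7)(3 16 17 18 5 12 14)(8 11) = [13, 1, 15, 16, 4, 12, 9, 2, 11, 0, 6, 8, 14, 10, 3, 7, 17, 18, 5]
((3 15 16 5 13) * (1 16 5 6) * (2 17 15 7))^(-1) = (1 6 16)(2 7 3 13 5 15 17)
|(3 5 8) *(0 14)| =6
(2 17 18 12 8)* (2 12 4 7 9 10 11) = [0, 1, 17, 3, 7, 5, 6, 9, 12, 10, 11, 2, 8, 13, 14, 15, 16, 18, 4] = (2 17 18 4 7 9 10 11)(8 12)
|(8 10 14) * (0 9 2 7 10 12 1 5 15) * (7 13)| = 12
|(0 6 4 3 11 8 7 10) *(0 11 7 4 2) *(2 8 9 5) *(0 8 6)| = 9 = |(2 8 4 3 7 10 11 9 5)|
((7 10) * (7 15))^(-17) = (7 10 15) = ((7 10 15))^(-17)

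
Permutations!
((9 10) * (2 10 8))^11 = ((2 10 9 8))^11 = (2 8 9 10)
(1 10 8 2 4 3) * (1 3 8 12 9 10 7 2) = (1 7 2 4 8)(9 10 12) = [0, 7, 4, 3, 8, 5, 6, 2, 1, 10, 12, 11, 9]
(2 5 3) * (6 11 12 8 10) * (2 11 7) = (2 5 3 11 12 8 10 6 7) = [0, 1, 5, 11, 4, 3, 7, 2, 10, 9, 6, 12, 8]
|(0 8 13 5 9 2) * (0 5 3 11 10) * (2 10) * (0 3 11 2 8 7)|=|(0 7)(2 5 9 10 3)(8 13 11)|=30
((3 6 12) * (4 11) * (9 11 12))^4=(3 4 9)(6 12 11)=((3 6 9 11 4 12))^4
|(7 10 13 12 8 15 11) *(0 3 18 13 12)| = 12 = |(0 3 18 13)(7 10 12 8 15 11)|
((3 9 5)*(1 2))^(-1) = (1 2)(3 5 9)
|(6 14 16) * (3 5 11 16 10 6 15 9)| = 6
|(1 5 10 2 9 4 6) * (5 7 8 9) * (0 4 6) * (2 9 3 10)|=|(0 4)(1 7 8 3 10 9 6)(2 5)|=14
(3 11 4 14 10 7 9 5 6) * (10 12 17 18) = [0, 1, 2, 11, 14, 6, 3, 9, 8, 5, 7, 4, 17, 13, 12, 15, 16, 18, 10] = (3 11 4 14 12 17 18 10 7 9 5 6)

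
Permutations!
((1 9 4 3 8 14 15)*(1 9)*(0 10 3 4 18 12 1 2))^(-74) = ((0 10 3 8 14 15 9 18 12 1 2))^(-74) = (0 8 9 1 10 14 18 2 3 15 12)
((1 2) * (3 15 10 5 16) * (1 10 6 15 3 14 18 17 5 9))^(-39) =(1 2 10 9)(5 16 14 18 17)(6 15)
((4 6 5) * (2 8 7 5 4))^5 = ((2 8 7 5)(4 6))^5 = (2 8 7 5)(4 6)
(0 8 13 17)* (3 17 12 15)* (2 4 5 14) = (0 8 13 12 15 3 17)(2 4 5 14) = [8, 1, 4, 17, 5, 14, 6, 7, 13, 9, 10, 11, 15, 12, 2, 3, 16, 0]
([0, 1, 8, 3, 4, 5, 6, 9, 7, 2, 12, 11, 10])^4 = (12)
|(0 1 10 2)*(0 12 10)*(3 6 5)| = 6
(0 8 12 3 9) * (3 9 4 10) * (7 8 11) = [11, 1, 2, 4, 10, 5, 6, 8, 12, 0, 3, 7, 9] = (0 11 7 8 12 9)(3 4 10)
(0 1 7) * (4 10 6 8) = (0 1 7)(4 10 6 8) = [1, 7, 2, 3, 10, 5, 8, 0, 4, 9, 6]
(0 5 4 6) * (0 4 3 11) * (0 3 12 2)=(0 5 12 2)(3 11)(4 6)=[5, 1, 0, 11, 6, 12, 4, 7, 8, 9, 10, 3, 2]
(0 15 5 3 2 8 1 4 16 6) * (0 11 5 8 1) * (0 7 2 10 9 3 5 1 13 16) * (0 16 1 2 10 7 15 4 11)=(0 4 16 6)(1 11 2 13)(3 7 10 9)(8 15)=[4, 11, 13, 7, 16, 5, 0, 10, 15, 3, 9, 2, 12, 1, 14, 8, 6]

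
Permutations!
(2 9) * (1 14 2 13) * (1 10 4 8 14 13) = (1 13 10 4 8 14 2 9) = [0, 13, 9, 3, 8, 5, 6, 7, 14, 1, 4, 11, 12, 10, 2]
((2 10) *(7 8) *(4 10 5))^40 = ((2 5 4 10)(7 8))^40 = (10)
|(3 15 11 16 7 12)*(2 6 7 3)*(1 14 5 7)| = |(1 14 5 7 12 2 6)(3 15 11 16)| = 28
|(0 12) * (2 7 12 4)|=5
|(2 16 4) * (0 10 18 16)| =|(0 10 18 16 4 2)| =6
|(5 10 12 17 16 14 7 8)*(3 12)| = 9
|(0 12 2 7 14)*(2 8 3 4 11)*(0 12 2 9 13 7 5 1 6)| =45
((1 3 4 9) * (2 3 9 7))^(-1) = ((1 9)(2 3 4 7))^(-1) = (1 9)(2 7 4 3)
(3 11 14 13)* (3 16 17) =(3 11 14 13 16 17) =[0, 1, 2, 11, 4, 5, 6, 7, 8, 9, 10, 14, 12, 16, 13, 15, 17, 3]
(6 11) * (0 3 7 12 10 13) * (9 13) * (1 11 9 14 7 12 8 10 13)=[3, 11, 2, 12, 4, 5, 9, 8, 10, 1, 14, 6, 13, 0, 7]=(0 3 12 13)(1 11 6 9)(7 8 10 14)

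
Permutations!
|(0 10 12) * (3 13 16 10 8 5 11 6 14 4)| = 12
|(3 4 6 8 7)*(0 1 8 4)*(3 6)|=7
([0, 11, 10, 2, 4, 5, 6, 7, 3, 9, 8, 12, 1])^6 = [0, 1, 8, 10, 4, 5, 6, 7, 2, 9, 3, 11, 12]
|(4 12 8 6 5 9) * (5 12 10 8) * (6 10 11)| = 6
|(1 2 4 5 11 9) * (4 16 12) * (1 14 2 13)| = 8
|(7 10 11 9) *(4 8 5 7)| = 7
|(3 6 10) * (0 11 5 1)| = |(0 11 5 1)(3 6 10)| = 12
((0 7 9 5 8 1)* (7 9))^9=((0 9 5 8 1))^9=(0 1 8 5 9)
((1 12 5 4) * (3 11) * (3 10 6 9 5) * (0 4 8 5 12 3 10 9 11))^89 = (0 4 1 3)(5 8)(6 10 12 9 11)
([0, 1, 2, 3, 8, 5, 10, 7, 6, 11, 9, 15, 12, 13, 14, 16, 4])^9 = [0, 1, 2, 3, 8, 5, 10, 7, 6, 11, 9, 15, 12, 13, 14, 16, 4]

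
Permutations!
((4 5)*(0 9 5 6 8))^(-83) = (0 9 5 4 6 8)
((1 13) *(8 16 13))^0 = ((1 8 16 13))^0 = (16)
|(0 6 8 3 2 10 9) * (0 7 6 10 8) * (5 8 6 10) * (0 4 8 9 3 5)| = |(2 6 4 8 5 9 7 10 3)| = 9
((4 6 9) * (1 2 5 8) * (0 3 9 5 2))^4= (0 6)(1 4)(3 5)(8 9)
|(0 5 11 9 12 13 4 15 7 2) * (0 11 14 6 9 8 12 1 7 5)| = |(1 7 2 11 8 12 13 4 15 5 14 6 9)| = 13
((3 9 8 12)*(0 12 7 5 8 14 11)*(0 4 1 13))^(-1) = (0 13 1 4 11 14 9 3 12)(5 7 8)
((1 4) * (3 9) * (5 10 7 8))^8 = (10)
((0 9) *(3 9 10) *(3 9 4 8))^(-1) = (0 9 10)(3 8 4)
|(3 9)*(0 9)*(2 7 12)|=3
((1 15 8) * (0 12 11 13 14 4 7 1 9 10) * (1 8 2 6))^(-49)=((0 12 11 13 14 4 7 8 9 10)(1 15 2 6))^(-49)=(0 12 11 13 14 4 7 8 9 10)(1 6 2 15)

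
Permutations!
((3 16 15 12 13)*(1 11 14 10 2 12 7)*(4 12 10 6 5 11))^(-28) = (1 3)(4 16)(7 13)(12 15)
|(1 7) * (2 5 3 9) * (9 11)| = 10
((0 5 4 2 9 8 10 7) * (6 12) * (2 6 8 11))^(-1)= (0 7 10 8 12 6 4 5)(2 11 9)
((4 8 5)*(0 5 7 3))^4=(0 7 4)(3 8 5)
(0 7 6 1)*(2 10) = (0 7 6 1)(2 10) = [7, 0, 10, 3, 4, 5, 1, 6, 8, 9, 2]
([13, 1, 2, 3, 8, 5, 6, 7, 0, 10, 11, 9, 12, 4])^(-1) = [8, 1, 2, 3, 13, 5, 6, 7, 4, 11, 9, 10, 12, 0]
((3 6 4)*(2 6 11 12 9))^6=((2 6 4 3 11 12 9))^6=(2 9 12 11 3 4 6)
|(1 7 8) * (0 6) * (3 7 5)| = |(0 6)(1 5 3 7 8)| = 10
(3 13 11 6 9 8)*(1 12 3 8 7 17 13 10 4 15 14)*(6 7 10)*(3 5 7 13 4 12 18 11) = (1 18 11 13 3 6 9 10 12 5 7 17 4 15 14) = [0, 18, 2, 6, 15, 7, 9, 17, 8, 10, 12, 13, 5, 3, 1, 14, 16, 4, 11]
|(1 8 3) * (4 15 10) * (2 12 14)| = |(1 8 3)(2 12 14)(4 15 10)| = 3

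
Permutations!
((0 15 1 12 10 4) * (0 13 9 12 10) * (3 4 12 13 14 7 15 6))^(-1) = (0 12 10 1 15 7 14 4 3 6)(9 13)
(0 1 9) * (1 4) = [4, 9, 2, 3, 1, 5, 6, 7, 8, 0] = (0 4 1 9)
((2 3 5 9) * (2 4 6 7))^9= ((2 3 5 9 4 6 7))^9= (2 5 4 7 3 9 6)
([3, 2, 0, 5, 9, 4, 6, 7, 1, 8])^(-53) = (0 4 1 3 9 2 5 8)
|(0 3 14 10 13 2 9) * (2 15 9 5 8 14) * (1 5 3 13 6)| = 12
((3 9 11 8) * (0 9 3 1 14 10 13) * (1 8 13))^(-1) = ((0 9 11 13)(1 14 10))^(-1) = (0 13 11 9)(1 10 14)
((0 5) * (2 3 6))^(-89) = (0 5)(2 3 6)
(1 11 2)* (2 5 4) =(1 11 5 4 2) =[0, 11, 1, 3, 2, 4, 6, 7, 8, 9, 10, 5]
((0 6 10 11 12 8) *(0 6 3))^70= ((0 3)(6 10 11 12 8))^70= (12)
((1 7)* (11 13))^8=((1 7)(11 13))^8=(13)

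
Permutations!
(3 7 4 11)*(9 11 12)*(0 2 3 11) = (0 2 3 7 4 12 9) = [2, 1, 3, 7, 12, 5, 6, 4, 8, 0, 10, 11, 9]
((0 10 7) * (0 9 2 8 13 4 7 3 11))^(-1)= ((0 10 3 11)(2 8 13 4 7 9))^(-1)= (0 11 3 10)(2 9 7 4 13 8)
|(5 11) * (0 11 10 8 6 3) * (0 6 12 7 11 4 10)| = |(0 4 10 8 12 7 11 5)(3 6)| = 8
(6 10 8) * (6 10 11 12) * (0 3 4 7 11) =(0 3 4 7 11 12 6)(8 10) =[3, 1, 2, 4, 7, 5, 0, 11, 10, 9, 8, 12, 6]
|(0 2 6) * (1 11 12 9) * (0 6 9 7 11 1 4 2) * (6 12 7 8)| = |(2 9 4)(6 12 8)(7 11)| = 6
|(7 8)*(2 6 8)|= |(2 6 8 7)|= 4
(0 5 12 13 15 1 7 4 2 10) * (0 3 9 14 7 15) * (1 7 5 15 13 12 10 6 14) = (0 15 7 4 2 6 14 5 10 3 9 1 13) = [15, 13, 6, 9, 2, 10, 14, 4, 8, 1, 3, 11, 12, 0, 5, 7]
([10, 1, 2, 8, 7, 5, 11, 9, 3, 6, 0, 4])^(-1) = (0 10)(3 8)(4 11 6 9 7)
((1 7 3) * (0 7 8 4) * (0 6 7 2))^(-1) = ((0 2)(1 8 4 6 7 3))^(-1) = (0 2)(1 3 7 6 4 8)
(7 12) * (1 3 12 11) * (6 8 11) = (1 3 12 7 6 8 11) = [0, 3, 2, 12, 4, 5, 8, 6, 11, 9, 10, 1, 7]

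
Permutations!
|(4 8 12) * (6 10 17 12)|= 6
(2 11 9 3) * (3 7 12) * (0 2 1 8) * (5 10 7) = (0 2 11 9 5 10 7 12 3 1 8) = [2, 8, 11, 1, 4, 10, 6, 12, 0, 5, 7, 9, 3]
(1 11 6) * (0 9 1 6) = [9, 11, 2, 3, 4, 5, 6, 7, 8, 1, 10, 0] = (0 9 1 11)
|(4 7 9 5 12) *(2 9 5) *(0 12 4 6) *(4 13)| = |(0 12 6)(2 9)(4 7 5 13)| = 12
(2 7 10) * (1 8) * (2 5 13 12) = (1 8)(2 7 10 5 13 12) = [0, 8, 7, 3, 4, 13, 6, 10, 1, 9, 5, 11, 2, 12]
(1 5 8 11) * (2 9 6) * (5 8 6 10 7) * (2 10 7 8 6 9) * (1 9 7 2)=[0, 6, 1, 3, 4, 7, 10, 5, 11, 2, 8, 9]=(1 6 10 8 11 9 2)(5 7)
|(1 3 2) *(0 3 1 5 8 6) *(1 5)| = 7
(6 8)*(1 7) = (1 7)(6 8) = [0, 7, 2, 3, 4, 5, 8, 1, 6]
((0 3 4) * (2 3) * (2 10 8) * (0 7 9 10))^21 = ((2 3 4 7 9 10 8))^21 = (10)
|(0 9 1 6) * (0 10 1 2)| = 3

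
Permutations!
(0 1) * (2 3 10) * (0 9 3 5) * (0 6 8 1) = (1 9 3 10 2 5 6 8) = [0, 9, 5, 10, 4, 6, 8, 7, 1, 3, 2]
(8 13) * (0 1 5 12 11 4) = (0 1 5 12 11 4)(8 13) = [1, 5, 2, 3, 0, 12, 6, 7, 13, 9, 10, 4, 11, 8]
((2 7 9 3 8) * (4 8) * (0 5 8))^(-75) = ((0 5 8 2 7 9 3 4))^(-75) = (0 9 8 4 7 5 3 2)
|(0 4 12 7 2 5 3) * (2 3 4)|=7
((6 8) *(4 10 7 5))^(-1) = (4 5 7 10)(6 8)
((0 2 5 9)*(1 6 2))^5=((0 1 6 2 5 9))^5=(0 9 5 2 6 1)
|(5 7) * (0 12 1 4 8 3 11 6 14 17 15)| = |(0 12 1 4 8 3 11 6 14 17 15)(5 7)| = 22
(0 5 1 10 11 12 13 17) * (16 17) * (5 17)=(0 17)(1 10 11 12 13 16 5)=[17, 10, 2, 3, 4, 1, 6, 7, 8, 9, 11, 12, 13, 16, 14, 15, 5, 0]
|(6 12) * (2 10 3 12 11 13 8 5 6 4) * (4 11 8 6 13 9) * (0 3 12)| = |(0 3)(2 10 12 11 9 4)(5 13 6 8)| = 12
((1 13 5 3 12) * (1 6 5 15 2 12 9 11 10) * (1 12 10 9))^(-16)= (1 15 10 6 3 13 2 12 5)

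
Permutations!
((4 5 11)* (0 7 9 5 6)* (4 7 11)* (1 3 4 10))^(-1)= ((0 11 7 9 5 10 1 3 4 6))^(-1)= (0 6 4 3 1 10 5 9 7 11)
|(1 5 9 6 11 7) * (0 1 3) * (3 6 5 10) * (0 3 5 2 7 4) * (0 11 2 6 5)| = 30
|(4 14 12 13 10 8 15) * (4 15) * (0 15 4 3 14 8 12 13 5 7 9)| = |(0 15 4 8 3 14 13 10 12 5 7 9)| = 12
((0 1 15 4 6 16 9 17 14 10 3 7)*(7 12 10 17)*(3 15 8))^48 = ((0 1 8 3 12 10 15 4 6 16 9 7)(14 17))^48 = (17)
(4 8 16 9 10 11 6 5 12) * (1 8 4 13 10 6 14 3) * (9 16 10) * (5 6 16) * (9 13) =(1 8 10 11 14 3)(5 12 9 16) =[0, 8, 2, 1, 4, 12, 6, 7, 10, 16, 11, 14, 9, 13, 3, 15, 5]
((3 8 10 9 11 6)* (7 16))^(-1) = ((3 8 10 9 11 6)(7 16))^(-1) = (3 6 11 9 10 8)(7 16)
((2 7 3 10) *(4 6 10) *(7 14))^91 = (14)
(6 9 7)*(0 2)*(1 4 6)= (0 2)(1 4 6 9 7)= [2, 4, 0, 3, 6, 5, 9, 1, 8, 7]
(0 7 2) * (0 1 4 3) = (0 7 2 1 4 3) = [7, 4, 1, 0, 3, 5, 6, 2]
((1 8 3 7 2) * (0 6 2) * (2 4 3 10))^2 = (0 4 7 6 3)(1 10)(2 8)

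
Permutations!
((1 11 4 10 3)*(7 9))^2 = ((1 11 4 10 3)(7 9))^2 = (1 4 3 11 10)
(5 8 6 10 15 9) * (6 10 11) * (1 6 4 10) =(1 6 11 4 10 15 9 5 8) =[0, 6, 2, 3, 10, 8, 11, 7, 1, 5, 15, 4, 12, 13, 14, 9]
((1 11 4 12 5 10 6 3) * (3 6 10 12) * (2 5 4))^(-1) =((1 11 2 5 12 4 3))^(-1) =(1 3 4 12 5 2 11)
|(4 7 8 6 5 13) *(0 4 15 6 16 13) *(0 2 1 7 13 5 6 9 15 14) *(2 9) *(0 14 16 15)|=|(0 4 13 16 5 9)(1 7 8 15 2)|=30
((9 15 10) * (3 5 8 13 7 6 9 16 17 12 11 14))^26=(3 11 17 10 9 7 8)(5 14 12 16 15 6 13)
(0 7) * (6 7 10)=[10, 1, 2, 3, 4, 5, 7, 0, 8, 9, 6]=(0 10 6 7)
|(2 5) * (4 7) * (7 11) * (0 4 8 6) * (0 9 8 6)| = 14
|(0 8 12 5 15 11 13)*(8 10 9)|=9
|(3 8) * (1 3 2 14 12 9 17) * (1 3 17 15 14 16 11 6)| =|(1 17 3 8 2 16 11 6)(9 15 14 12)| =8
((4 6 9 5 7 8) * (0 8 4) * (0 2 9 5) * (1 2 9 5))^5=((0 8 9)(1 2 5 7 4 6))^5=(0 9 8)(1 6 4 7 5 2)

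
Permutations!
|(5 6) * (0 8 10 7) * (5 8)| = |(0 5 6 8 10 7)| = 6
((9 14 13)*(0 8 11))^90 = ((0 8 11)(9 14 13))^90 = (14)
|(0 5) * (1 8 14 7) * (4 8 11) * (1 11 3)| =|(0 5)(1 3)(4 8 14 7 11)| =10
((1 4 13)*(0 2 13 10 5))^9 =(0 13 4 5 2 1 10) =((0 2 13 1 4 10 5))^9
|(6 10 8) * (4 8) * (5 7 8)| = |(4 5 7 8 6 10)| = 6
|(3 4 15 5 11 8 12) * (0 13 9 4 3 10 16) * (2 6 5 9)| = |(0 13 2 6 5 11 8 12 10 16)(4 15 9)| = 30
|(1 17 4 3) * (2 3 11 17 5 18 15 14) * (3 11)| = |(1 5 18 15 14 2 11 17 4 3)| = 10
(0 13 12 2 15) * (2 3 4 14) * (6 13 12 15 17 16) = [12, 1, 17, 4, 14, 5, 13, 7, 8, 9, 10, 11, 3, 15, 2, 0, 6, 16] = (0 12 3 4 14 2 17 16 6 13 15)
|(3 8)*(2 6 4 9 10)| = |(2 6 4 9 10)(3 8)| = 10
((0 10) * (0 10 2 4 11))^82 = (0 4)(2 11)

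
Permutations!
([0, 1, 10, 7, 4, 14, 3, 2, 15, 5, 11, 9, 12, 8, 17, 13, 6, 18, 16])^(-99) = (2 6 17 9)(3 18 5 10)(7 16 14 11)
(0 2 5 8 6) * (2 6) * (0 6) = (2 5 8) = [0, 1, 5, 3, 4, 8, 6, 7, 2]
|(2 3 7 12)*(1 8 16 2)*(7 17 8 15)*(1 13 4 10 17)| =12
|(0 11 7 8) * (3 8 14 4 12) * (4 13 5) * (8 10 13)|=30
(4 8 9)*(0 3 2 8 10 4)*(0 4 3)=(2 8 9 4 10 3)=[0, 1, 8, 2, 10, 5, 6, 7, 9, 4, 3]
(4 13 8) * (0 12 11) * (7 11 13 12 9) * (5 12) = (0 9 7 11)(4 5 12 13 8) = [9, 1, 2, 3, 5, 12, 6, 11, 4, 7, 10, 0, 13, 8]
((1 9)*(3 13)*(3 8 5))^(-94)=(3 8)(5 13)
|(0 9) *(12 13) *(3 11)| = 2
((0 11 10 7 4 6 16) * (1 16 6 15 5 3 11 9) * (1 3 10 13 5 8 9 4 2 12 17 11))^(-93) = ((0 4 15 8 9 3 1 16)(2 12 17 11 13 5 10 7))^(-93) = (0 8 1 4 9 16 15 3)(2 11 10 12 13 7 17 5)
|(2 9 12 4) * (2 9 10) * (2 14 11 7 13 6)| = |(2 10 14 11 7 13 6)(4 9 12)| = 21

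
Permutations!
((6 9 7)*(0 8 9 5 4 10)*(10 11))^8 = (0 10 11 4 5 6 7 9 8)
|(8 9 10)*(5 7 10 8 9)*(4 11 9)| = |(4 11 9 8 5 7 10)| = 7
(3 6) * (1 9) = (1 9)(3 6) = [0, 9, 2, 6, 4, 5, 3, 7, 8, 1]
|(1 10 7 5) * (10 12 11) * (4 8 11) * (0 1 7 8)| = |(0 1 12 4)(5 7)(8 11 10)| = 12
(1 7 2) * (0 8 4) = (0 8 4)(1 7 2) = [8, 7, 1, 3, 0, 5, 6, 2, 4]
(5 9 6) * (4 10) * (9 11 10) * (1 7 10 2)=(1 7 10 4 9 6 5 11 2)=[0, 7, 1, 3, 9, 11, 5, 10, 8, 6, 4, 2]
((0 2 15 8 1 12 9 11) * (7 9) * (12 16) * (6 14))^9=((0 2 15 8 1 16 12 7 9 11)(6 14))^9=(0 11 9 7 12 16 1 8 15 2)(6 14)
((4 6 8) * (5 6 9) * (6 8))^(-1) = (4 8 5 9)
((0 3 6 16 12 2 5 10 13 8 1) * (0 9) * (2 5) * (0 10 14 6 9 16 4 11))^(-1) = ((0 3 9 10 13 8 1 16 12 5 14 6 4 11))^(-1) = (0 11 4 6 14 5 12 16 1 8 13 10 9 3)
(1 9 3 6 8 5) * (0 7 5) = [7, 9, 2, 6, 4, 1, 8, 5, 0, 3] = (0 7 5 1 9 3 6 8)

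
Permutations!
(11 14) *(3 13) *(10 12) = [0, 1, 2, 13, 4, 5, 6, 7, 8, 9, 12, 14, 10, 3, 11] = (3 13)(10 12)(11 14)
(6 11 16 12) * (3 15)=(3 15)(6 11 16 12)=[0, 1, 2, 15, 4, 5, 11, 7, 8, 9, 10, 16, 6, 13, 14, 3, 12]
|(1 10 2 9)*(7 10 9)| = 6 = |(1 9)(2 7 10)|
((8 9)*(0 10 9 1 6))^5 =(0 6 1 8 9 10)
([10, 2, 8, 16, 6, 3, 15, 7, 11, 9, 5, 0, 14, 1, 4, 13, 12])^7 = (0 4 11 14 8 12 2 16 1 3 13 5 15 10 6)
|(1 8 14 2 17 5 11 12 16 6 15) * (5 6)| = 28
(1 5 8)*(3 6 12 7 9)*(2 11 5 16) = [0, 16, 11, 6, 4, 8, 12, 9, 1, 3, 10, 5, 7, 13, 14, 15, 2] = (1 16 2 11 5 8)(3 6 12 7 9)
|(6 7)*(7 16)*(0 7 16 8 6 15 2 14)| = 10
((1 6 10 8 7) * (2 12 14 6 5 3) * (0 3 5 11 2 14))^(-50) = (0 8 12 10 2 6 11 14 1 3 7)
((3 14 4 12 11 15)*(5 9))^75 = ((3 14 4 12 11 15)(5 9))^75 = (3 12)(4 15)(5 9)(11 14)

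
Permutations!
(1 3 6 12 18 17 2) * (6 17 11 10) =(1 3 17 2)(6 12 18 11 10) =[0, 3, 1, 17, 4, 5, 12, 7, 8, 9, 6, 10, 18, 13, 14, 15, 16, 2, 11]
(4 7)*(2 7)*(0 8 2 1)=(0 8 2 7 4 1)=[8, 0, 7, 3, 1, 5, 6, 4, 2]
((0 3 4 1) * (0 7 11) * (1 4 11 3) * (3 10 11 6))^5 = ((0 1 7 10 11)(3 6))^5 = (11)(3 6)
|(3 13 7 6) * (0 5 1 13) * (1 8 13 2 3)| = |(0 5 8 13 7 6 1 2 3)| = 9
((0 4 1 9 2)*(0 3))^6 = ((0 4 1 9 2 3))^6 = (9)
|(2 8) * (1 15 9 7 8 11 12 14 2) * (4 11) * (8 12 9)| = |(1 15 8)(2 4 11 9 7 12 14)| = 21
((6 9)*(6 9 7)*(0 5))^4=(9)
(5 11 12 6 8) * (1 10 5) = [0, 10, 2, 3, 4, 11, 8, 7, 1, 9, 5, 12, 6] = (1 10 5 11 12 6 8)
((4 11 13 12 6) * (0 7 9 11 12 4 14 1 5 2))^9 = ((0 7 9 11 13 4 12 6 14 1 5 2))^9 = (0 1 12 11)(2 14 4 9)(5 6 13 7)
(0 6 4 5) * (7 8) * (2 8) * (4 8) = (0 6 8 7 2 4 5) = [6, 1, 4, 3, 5, 0, 8, 2, 7]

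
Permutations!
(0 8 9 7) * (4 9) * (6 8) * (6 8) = (0 8 4 9 7) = [8, 1, 2, 3, 9, 5, 6, 0, 4, 7]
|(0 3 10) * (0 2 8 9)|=6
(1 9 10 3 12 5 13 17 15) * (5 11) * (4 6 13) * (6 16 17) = [0, 9, 2, 12, 16, 4, 13, 7, 8, 10, 3, 5, 11, 6, 14, 1, 17, 15] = (1 9 10 3 12 11 5 4 16 17 15)(6 13)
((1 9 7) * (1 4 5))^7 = ((1 9 7 4 5))^7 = (1 7 5 9 4)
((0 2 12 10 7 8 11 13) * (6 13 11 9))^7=(0 6 8 10 2 13 9 7 12)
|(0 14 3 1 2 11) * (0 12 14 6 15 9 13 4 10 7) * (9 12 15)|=7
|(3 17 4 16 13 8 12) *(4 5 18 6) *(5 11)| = 11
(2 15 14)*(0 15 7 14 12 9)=(0 15 12 9)(2 7 14)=[15, 1, 7, 3, 4, 5, 6, 14, 8, 0, 10, 11, 9, 13, 2, 12]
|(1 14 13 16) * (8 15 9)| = |(1 14 13 16)(8 15 9)| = 12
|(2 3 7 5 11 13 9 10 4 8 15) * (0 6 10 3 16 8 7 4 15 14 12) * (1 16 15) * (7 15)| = 72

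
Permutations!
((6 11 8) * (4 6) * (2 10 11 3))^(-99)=(2 3 6 4 8 11 10)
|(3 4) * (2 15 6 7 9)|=10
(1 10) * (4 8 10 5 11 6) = [0, 5, 2, 3, 8, 11, 4, 7, 10, 9, 1, 6] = (1 5 11 6 4 8 10)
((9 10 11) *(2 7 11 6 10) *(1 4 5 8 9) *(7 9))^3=(1 8)(2 9)(4 7)(5 11)(6 10)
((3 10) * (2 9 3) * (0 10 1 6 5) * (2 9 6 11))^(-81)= (11)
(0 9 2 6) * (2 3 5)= (0 9 3 5 2 6)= [9, 1, 6, 5, 4, 2, 0, 7, 8, 3]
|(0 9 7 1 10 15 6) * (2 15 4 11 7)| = |(0 9 2 15 6)(1 10 4 11 7)| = 5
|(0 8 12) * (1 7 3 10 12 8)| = 6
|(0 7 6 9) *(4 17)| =|(0 7 6 9)(4 17)| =4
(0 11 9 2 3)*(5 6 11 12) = [12, 1, 3, 0, 4, 6, 11, 7, 8, 2, 10, 9, 5] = (0 12 5 6 11 9 2 3)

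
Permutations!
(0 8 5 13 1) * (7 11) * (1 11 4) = [8, 0, 2, 3, 1, 13, 6, 4, 5, 9, 10, 7, 12, 11] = (0 8 5 13 11 7 4 1)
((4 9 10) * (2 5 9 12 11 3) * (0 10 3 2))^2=(0 4 11 5 3 10 12 2 9)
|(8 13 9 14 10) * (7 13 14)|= 3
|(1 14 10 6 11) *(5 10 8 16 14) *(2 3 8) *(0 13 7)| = 15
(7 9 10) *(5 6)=[0, 1, 2, 3, 4, 6, 5, 9, 8, 10, 7]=(5 6)(7 9 10)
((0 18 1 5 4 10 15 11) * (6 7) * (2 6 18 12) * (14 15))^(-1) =(0 11 15 14 10 4 5 1 18 7 6 2 12)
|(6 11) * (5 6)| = 3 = |(5 6 11)|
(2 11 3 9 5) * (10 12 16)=(2 11 3 9 5)(10 12 16)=[0, 1, 11, 9, 4, 2, 6, 7, 8, 5, 12, 3, 16, 13, 14, 15, 10]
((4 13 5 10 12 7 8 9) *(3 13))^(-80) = (3 13 5 10 12 7 8 9 4)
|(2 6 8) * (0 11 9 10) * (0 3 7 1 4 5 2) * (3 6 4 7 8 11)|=12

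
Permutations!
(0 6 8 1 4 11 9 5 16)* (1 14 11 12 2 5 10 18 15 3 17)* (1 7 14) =(0 6 8 1 4 12 2 5 16)(3 17 7 14 11 9 10 18 15) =[6, 4, 5, 17, 12, 16, 8, 14, 1, 10, 18, 9, 2, 13, 11, 3, 0, 7, 15]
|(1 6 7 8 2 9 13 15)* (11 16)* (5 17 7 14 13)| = 30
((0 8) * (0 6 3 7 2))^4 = (0 7 6)(2 3 8)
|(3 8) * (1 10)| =|(1 10)(3 8)| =2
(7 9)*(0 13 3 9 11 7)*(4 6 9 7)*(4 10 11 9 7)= (0 13 3 4 6 7 9)(10 11)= [13, 1, 2, 4, 6, 5, 7, 9, 8, 0, 11, 10, 12, 3]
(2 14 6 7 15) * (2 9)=[0, 1, 14, 3, 4, 5, 7, 15, 8, 2, 10, 11, 12, 13, 6, 9]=(2 14 6 7 15 9)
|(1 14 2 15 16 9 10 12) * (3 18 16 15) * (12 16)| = 6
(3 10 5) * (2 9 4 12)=(2 9 4 12)(3 10 5)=[0, 1, 9, 10, 12, 3, 6, 7, 8, 4, 5, 11, 2]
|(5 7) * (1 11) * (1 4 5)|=5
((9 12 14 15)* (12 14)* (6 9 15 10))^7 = (15)(6 10 14 9) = ((15)(6 9 14 10))^7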